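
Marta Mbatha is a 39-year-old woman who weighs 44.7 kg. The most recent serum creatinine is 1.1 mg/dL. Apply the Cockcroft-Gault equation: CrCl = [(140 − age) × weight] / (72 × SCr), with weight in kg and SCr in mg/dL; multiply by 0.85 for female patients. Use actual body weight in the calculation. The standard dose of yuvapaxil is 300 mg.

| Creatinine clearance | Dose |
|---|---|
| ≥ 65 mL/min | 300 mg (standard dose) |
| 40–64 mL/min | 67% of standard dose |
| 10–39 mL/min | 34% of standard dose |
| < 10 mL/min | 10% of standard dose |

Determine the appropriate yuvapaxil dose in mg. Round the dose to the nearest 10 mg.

200 mg

CrCl = (140 − 39) × 44.7 / (72 × 1.1) × 0.85 = 4514.7 / 79.20 × 0.85 ≈ 48.5 mL/min
CrCl ≈ 48 mL/min → bracket 40–64 mL/min.
67% of 300 mg = 201 mg → 200 mg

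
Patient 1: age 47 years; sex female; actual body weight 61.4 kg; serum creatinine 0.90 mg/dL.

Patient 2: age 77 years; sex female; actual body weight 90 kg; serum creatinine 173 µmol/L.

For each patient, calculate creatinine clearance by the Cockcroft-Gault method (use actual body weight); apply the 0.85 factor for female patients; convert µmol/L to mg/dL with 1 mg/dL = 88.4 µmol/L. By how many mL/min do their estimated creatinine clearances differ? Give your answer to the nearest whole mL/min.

Patient 1: CrCl = (140 − 47) × 61.4 / (72 × 0.9) × 0.85 = 5710.2 / 64.80 × 0.85 ≈ 74.9 mL/min
Patient 2: SCr = 173 / 88.4 = 1.957 mg/dL
Patient 2: CrCl = (140 − 77) × 90 / (72 × 1.957) × 0.85 = 5670.0 / 140.90 × 0.85 ≈ 34.2 mL/min
|74.9 − 34.2| = 40.7 mL/min

41 mL/min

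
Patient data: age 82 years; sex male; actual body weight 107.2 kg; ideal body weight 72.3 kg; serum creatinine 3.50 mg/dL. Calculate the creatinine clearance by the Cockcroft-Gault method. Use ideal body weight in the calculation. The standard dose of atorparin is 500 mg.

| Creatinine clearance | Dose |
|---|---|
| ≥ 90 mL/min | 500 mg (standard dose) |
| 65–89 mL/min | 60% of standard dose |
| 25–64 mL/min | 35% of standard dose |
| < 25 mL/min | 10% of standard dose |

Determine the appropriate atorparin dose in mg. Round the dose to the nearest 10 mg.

50 mg

CrCl = (140 − 82) × 72.3 / (72 × 3.5) = 4193.4 / 252.00 ≈ 16.6 mL/min
CrCl ≈ 17 mL/min → bracket < 25 mL/min.
10% of 500 mg = 50 mg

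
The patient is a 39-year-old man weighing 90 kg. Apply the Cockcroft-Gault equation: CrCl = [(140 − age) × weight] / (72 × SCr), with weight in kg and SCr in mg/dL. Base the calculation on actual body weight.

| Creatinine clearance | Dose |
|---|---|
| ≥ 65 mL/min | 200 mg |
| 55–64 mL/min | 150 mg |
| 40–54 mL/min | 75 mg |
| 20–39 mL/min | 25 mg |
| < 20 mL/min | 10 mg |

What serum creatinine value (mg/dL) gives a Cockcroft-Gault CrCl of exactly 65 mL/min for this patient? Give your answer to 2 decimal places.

1.94 mg/dL

Standard dose requires CrCl ≥ 65 mL/min.
Set (140 − 39) × 90 / (72 × SCr) = 65
SCr = (140 − 39) × 90 / (72 × 65) = 1.942 mg/dL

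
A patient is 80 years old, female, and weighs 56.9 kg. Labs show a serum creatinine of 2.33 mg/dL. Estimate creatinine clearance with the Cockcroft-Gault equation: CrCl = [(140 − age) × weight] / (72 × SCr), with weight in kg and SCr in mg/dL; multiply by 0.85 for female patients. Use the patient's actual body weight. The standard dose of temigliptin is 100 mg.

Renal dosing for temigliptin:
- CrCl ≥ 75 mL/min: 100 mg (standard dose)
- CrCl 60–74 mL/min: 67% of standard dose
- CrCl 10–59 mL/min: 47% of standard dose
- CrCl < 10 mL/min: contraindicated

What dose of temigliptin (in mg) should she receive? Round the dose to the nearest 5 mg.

CrCl = (140 − 80) × 56.9 / (72 × 2.33) × 0.85 = 3414.0 / 167.76 × 0.85 ≈ 17.3 mL/min
CrCl ≈ 17 mL/min → bracket 10–59 mL/min.
47% of 100 mg = 47 mg → 45 mg

45 mg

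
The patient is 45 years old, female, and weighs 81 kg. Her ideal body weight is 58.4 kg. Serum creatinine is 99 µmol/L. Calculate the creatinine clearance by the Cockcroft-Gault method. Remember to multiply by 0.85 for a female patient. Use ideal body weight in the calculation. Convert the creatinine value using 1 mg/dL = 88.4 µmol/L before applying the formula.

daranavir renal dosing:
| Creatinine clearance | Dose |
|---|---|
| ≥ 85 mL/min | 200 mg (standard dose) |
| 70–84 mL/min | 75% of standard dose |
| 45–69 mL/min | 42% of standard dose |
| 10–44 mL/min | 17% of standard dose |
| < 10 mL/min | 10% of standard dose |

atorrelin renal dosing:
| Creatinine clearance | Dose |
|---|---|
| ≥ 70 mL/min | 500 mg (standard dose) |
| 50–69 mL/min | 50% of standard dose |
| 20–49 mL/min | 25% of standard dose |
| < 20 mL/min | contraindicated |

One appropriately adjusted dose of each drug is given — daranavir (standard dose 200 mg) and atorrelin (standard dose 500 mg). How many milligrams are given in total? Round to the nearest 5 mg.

SCr = 99 / 88.4 = 1.12 mg/dL
CrCl = (140 − 45) × 58.4 / (72 × 1.12) × 0.85 = 5548.0 / 80.64 × 0.85 ≈ 58.5 mL/min
CrCl ≈ 58 mL/min.
daranavir: 45–69 mL/min → 42% of 200 mg = 84 mg.
atorrelin: 50–69 mL/min → 50% of 500 mg = 250 mg.
Total = 84 + 250 = 334 mg.

335 mg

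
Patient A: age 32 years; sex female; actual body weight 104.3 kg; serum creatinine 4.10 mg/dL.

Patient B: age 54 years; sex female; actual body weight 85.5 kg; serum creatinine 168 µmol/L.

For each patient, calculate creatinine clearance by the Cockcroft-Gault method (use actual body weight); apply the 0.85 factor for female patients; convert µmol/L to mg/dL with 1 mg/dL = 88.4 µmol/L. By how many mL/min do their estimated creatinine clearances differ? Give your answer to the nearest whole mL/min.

13 mL/min

Patient A: CrCl = (140 − 32) × 104.3 / (72 × 4.1) × 0.85 = 11264.4 / 295.20 × 0.85 ≈ 32.4 mL/min
Patient B: SCr = 168 / 88.4 = 1.9 mg/dL
Patient B: CrCl = (140 − 54) × 85.5 / (72 × 1.9) × 0.85 = 7353.0 / 136.80 × 0.85 ≈ 45.7 mL/min
|32.4 − 45.7| = 13.3 mL/min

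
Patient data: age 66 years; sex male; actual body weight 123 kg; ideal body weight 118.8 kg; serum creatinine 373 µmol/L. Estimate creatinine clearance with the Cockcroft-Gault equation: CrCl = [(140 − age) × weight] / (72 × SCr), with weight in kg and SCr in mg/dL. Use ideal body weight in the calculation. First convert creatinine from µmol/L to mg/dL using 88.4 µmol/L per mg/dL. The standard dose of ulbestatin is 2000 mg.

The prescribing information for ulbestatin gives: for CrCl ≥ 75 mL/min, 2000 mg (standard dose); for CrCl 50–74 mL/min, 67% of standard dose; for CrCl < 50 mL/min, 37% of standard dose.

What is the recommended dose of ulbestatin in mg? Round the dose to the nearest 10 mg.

740 mg

SCr = 373 / 88.4 = 4.219 mg/dL
CrCl = (140 − 66) × 118.8 / (72 × 4.219) = 8791.2 / 303.77 ≈ 28.9 mL/min
CrCl ≈ 29 mL/min → bracket < 50 mL/min.
37% of 2000 mg = 740 mg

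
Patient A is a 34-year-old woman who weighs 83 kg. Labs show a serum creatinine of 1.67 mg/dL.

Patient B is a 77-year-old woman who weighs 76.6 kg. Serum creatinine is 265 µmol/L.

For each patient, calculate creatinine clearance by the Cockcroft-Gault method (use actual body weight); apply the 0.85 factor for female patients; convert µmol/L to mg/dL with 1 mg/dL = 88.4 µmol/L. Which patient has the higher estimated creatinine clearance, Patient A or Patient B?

Patient A: CrCl = (140 − 34) × 83 / (72 × 1.67) × 0.85 = 8798.0 / 120.24 × 0.85 ≈ 62.2 mL/min
Patient B: SCr = 265 / 88.4 = 2.998 mg/dL
Patient B: CrCl = (140 − 77) × 76.6 / (72 × 2.998) × 0.85 = 4825.8 / 215.86 × 0.85 ≈ 19.0 mL/min
62.2 vs 19.0 mL/min → Patient A is higher.

Patient A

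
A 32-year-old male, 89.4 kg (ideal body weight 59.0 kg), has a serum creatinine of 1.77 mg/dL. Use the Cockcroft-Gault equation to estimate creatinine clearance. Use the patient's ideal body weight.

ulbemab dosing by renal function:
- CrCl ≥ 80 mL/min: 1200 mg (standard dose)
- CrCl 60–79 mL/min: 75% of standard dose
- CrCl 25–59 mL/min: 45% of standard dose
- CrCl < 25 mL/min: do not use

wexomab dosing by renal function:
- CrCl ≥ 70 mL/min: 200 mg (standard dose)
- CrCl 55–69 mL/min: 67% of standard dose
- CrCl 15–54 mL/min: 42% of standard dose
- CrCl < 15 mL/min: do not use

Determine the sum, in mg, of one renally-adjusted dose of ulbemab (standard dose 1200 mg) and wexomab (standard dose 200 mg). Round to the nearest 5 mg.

625 mg

CrCl = (140 − 32) × 59 / (72 × 1.77) = 6372.0 / 127.44 ≈ 50.0 mL/min
CrCl ≈ 50 mL/min.
ulbemab: 25–59 mL/min → 45% of 1200 mg = 540 mg.
wexomab: 15–54 mL/min → 42% of 200 mg = 84 mg.
Total = 540 + 84 = 624 mg.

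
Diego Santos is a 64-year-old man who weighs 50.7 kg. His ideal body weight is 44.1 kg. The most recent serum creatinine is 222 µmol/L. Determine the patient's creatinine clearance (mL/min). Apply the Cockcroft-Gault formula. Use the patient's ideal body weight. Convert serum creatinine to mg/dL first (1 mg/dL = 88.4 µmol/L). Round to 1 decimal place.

SCr = 222 / 88.4 = 2.511 mg/dL
CrCl = (140 − 64) × 44.1 / (72 × 2.511) = 3351.6 / 180.79 ≈ 18.5 mL/min

18.5 mL/min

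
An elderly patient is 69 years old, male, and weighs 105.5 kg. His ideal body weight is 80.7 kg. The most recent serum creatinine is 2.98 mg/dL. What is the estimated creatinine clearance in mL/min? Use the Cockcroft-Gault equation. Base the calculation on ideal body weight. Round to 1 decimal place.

CrCl = (140 − 69) × 80.7 / (72 × 2.98) = 5729.7 / 214.56 ≈ 26.7 mL/min

26.7 mL/min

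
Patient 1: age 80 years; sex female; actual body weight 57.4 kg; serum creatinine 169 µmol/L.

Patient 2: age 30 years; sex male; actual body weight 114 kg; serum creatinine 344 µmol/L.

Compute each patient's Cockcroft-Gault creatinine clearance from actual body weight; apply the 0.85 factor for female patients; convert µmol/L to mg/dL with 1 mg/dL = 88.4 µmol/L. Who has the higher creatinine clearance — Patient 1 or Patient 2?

Patient 2

Patient 1: SCr = 169 / 88.4 = 1.912 mg/dL
Patient 1: CrCl = (140 − 80) × 57.4 / (72 × 1.912) × 0.85 = 3444.0 / 137.66 × 0.85 ≈ 21.3 mL/min
Patient 2: SCr = 344 / 88.4 = 3.891 mg/dL
Patient 2: CrCl = (140 − 30) × 114 / (72 × 3.891) = 12540.0 / 280.15 ≈ 44.8 mL/min
21.3 vs 44.8 mL/min → Patient 2 is higher.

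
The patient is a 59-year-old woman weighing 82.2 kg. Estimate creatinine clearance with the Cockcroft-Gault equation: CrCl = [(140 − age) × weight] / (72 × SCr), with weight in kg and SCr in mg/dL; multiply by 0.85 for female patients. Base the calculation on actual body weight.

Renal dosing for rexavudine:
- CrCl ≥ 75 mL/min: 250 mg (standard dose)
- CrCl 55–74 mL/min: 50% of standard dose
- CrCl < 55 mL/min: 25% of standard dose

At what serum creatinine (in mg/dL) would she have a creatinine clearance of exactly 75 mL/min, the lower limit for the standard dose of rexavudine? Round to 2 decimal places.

Standard dose requires CrCl ≥ 75 mL/min.
Set (140 − 59) × 82.2 × 0.85 / (72 × SCr) = 75
SCr = (140 − 59) × 82.2 × 0.85 / (72 × 75) = 1.048 mg/dL

1.05 mg/dL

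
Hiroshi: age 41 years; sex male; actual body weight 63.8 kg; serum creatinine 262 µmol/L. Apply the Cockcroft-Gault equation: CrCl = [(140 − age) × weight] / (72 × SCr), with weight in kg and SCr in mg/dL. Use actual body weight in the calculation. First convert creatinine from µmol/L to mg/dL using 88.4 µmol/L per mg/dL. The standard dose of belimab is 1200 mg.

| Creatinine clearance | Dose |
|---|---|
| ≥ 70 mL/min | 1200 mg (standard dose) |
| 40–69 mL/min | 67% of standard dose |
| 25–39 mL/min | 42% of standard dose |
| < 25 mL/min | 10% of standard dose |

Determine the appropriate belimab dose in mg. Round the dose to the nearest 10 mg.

500 mg

SCr = 262 / 88.4 = 2.964 mg/dL
CrCl = (140 − 41) × 63.8 / (72 × 2.964) = 6316.2 / 213.41 ≈ 29.6 mL/min
CrCl ≈ 30 mL/min → bracket 25–39 mL/min.
42% of 1200 mg = 504 mg → 500 mg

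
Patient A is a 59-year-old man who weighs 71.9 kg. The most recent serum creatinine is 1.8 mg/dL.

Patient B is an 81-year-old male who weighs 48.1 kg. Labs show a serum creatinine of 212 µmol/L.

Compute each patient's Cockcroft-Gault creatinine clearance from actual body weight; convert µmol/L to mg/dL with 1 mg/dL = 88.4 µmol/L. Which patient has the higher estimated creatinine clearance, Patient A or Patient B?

Patient A

Patient A: CrCl = (140 − 59) × 71.9 / (72 × 1.8) = 5823.9 / 129.60 ≈ 44.9 mL/min
Patient B: SCr = 212 / 88.4 = 2.398 mg/dL
Patient B: CrCl = (140 − 81) × 48.1 / (72 × 2.398) = 2837.9 / 172.66 ≈ 16.4 mL/min
44.9 vs 16.4 mL/min → Patient A is higher.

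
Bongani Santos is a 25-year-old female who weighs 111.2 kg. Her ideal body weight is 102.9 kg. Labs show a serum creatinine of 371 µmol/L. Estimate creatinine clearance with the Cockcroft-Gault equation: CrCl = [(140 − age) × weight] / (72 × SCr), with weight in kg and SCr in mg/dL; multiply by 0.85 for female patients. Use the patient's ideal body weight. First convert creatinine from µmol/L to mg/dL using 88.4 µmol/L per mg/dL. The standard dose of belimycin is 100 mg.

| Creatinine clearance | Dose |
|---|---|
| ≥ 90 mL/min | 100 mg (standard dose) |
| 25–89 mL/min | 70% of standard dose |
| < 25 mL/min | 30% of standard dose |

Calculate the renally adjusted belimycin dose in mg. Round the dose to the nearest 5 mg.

70 mg

SCr = 371 / 88.4 = 4.197 mg/dL
CrCl = (140 − 25) × 102.9 / (72 × 4.197) × 0.85 = 11833.5 / 302.18 × 0.85 ≈ 33.3 mL/min
CrCl ≈ 33 mL/min → bracket 25–89 mL/min.
70% of 100 mg = 70 mg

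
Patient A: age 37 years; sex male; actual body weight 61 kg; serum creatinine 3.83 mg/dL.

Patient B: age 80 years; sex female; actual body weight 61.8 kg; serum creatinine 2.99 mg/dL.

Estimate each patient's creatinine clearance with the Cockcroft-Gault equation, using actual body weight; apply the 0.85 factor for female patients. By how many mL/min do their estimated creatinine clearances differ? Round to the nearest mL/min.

8 mL/min

Patient A: CrCl = (140 − 37) × 61 / (72 × 3.83) = 6283.0 / 275.76 ≈ 22.8 mL/min
Patient B: CrCl = (140 − 80) × 61.8 / (72 × 2.99) × 0.85 = 3708.0 / 215.28 × 0.85 ≈ 14.6 mL/min
|22.8 − 14.6| = 8.2 mL/min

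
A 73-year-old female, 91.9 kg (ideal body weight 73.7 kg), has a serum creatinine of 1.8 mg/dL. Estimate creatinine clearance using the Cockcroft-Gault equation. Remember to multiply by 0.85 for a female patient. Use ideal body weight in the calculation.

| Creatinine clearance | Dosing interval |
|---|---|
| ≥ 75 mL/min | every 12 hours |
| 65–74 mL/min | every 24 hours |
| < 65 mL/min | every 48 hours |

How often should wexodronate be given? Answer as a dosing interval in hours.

CrCl = (140 − 73) × 73.7 / (72 × 1.8) × 0.85 = 4937.9 / 129.60 × 0.85 ≈ 32.4 mL/min
CrCl ≈ 32 mL/min → bracket < 65 mL/min → every 48 hours.

every 48 hours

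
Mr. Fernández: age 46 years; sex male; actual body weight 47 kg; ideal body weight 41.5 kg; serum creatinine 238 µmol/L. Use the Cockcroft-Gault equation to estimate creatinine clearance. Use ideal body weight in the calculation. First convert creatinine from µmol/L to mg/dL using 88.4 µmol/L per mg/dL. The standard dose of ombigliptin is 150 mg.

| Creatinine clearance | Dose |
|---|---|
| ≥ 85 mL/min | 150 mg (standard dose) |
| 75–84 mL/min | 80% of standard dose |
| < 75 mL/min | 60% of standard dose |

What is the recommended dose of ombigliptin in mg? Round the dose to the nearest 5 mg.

SCr = 238 / 88.4 = 2.692 mg/dL
CrCl = (140 − 46) × 41.5 / (72 × 2.692) = 3901.0 / 193.82 ≈ 20.1 mL/min
CrCl ≈ 20 mL/min → bracket < 75 mL/min.
60% of 150 mg = 90 mg

90 mg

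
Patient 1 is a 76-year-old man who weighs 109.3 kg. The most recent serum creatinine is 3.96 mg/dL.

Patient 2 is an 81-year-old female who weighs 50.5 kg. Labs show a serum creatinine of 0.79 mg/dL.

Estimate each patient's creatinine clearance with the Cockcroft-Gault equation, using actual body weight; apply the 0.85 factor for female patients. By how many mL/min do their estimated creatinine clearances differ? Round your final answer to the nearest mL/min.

Patient 1: CrCl = (140 − 76) × 109.3 / (72 × 3.96) = 6995.2 / 285.12 ≈ 24.5 mL/min
Patient 2: CrCl = (140 − 81) × 50.5 / (72 × 0.79) × 0.85 = 2979.5 / 56.88 × 0.85 ≈ 44.5 mL/min
|24.5 − 44.5| = 20.0 mL/min

20 mL/min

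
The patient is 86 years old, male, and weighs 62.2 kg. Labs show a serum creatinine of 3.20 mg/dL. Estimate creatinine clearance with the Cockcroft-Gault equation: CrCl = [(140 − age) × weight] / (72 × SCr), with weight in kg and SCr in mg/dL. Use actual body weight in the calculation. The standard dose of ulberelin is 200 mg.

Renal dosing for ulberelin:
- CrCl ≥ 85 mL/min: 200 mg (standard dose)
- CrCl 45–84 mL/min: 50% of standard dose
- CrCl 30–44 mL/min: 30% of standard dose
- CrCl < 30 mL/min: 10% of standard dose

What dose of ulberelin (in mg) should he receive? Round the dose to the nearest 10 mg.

CrCl = (140 − 86) × 62.2 / (72 × 3.2) = 3358.8 / 230.40 ≈ 14.6 mL/min
CrCl ≈ 15 mL/min → bracket < 30 mL/min.
10% of 200 mg = 20 mg

20 mg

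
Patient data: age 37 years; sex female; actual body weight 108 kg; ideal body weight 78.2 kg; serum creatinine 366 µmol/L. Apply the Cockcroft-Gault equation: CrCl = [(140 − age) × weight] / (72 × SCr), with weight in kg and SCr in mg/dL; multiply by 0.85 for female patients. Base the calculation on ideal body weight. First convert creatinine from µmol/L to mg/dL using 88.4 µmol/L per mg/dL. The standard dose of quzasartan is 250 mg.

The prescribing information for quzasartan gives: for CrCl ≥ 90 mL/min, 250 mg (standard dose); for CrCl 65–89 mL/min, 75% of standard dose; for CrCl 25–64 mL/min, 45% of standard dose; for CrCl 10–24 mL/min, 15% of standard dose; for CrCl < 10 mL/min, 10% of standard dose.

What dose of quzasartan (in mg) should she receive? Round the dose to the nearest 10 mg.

SCr = 366 / 88.4 = 4.14 mg/dL
CrCl = (140 − 37) × 78.2 / (72 × 4.14) × 0.85 = 8054.6 / 298.08 × 0.85 ≈ 23.0 mL/min
CrCl ≈ 23 mL/min → bracket 10–24 mL/min.
15% of 250 mg = 37.5 mg → 40 mg

40 mg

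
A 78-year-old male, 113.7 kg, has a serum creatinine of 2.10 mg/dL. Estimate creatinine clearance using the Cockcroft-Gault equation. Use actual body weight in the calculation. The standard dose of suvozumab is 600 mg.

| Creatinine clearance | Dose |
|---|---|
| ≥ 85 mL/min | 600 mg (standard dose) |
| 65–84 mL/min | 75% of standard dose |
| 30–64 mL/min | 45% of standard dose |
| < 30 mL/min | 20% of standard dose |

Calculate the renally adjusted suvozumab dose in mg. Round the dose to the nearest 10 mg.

270 mg

CrCl = (140 − 78) × 113.7 / (72 × 2.1) = 7049.4 / 151.20 ≈ 46.6 mL/min
CrCl ≈ 47 mL/min → bracket 30–64 mL/min.
45% of 600 mg = 270 mg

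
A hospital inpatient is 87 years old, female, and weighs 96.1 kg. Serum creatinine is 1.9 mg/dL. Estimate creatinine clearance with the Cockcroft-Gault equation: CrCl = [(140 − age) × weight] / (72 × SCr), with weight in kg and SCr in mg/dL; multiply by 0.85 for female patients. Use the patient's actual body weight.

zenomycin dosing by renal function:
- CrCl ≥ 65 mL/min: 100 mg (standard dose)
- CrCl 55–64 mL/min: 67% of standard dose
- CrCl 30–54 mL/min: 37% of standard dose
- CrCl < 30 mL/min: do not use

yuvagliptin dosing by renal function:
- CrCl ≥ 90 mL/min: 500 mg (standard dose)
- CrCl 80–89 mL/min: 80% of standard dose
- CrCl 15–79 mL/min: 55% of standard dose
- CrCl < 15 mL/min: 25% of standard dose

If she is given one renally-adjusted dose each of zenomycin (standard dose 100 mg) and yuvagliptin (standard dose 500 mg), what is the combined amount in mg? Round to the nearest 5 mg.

CrCl = (140 − 87) × 96.1 / (72 × 1.9) × 0.85 = 5093.3 / 136.80 × 0.85 ≈ 31.6 mL/min
CrCl ≈ 32 mL/min.
zenomycin: 30–54 mL/min → 37% of 100 mg = 37 mg.
yuvagliptin: 15–79 mL/min → 55% of 500 mg = 275 mg.
Total = 37 + 275 = 312 mg.

310 mg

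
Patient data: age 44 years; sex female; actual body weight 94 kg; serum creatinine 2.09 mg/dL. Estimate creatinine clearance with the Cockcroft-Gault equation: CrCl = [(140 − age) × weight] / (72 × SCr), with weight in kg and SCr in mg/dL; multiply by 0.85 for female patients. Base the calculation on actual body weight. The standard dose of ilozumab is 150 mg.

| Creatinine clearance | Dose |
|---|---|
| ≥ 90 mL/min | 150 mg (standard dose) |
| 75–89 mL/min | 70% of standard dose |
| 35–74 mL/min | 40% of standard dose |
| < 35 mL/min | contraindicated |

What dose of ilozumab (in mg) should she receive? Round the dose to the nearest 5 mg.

CrCl = (140 − 44) × 94 / (72 × 2.09) × 0.85 = 9024.0 / 150.48 × 0.85 ≈ 51.0 mL/min
CrCl ≈ 51 mL/min → bracket 35–74 mL/min.
40% of 150 mg = 60 mg

60 mg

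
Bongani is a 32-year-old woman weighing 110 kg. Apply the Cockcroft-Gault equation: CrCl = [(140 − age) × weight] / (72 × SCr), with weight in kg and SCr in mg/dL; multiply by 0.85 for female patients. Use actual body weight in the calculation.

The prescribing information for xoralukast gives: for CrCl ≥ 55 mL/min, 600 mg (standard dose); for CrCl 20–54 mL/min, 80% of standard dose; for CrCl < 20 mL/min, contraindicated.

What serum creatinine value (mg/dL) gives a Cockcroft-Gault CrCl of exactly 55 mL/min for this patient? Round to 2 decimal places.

Standard dose requires CrCl ≥ 55 mL/min.
Set (140 − 32) × 110 × 0.85 / (72 × SCr) = 55
SCr = (140 − 32) × 110 × 0.85 / (72 × 55) = 2.550 mg/dL

2.55 mg/dL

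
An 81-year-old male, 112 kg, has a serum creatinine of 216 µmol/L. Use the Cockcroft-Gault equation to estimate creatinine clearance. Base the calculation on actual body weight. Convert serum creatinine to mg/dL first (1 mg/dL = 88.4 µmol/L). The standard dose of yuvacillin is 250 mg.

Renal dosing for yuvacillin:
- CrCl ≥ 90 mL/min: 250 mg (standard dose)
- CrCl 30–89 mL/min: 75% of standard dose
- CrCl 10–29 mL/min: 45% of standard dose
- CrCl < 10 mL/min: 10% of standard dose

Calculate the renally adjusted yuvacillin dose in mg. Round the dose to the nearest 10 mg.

190 mg

SCr = 216 / 88.4 = 2.443 mg/dL
CrCl = (140 − 81) × 112 / (72 × 2.443) = 6608.0 / 175.90 ≈ 37.6 mL/min
CrCl ≈ 38 mL/min → bracket 30–89 mL/min.
75% of 250 mg = 187.5 mg → 190 mg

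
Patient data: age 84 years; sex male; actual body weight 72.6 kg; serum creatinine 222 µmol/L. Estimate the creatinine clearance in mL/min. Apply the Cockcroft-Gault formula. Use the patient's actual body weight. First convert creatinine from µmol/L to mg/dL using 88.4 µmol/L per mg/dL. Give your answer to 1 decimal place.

SCr = 222 / 88.4 = 2.511 mg/dL
CrCl = (140 − 84) × 72.6 / (72 × 2.511) = 4065.6 / 180.79 ≈ 22.5 mL/min

22.5 mL/min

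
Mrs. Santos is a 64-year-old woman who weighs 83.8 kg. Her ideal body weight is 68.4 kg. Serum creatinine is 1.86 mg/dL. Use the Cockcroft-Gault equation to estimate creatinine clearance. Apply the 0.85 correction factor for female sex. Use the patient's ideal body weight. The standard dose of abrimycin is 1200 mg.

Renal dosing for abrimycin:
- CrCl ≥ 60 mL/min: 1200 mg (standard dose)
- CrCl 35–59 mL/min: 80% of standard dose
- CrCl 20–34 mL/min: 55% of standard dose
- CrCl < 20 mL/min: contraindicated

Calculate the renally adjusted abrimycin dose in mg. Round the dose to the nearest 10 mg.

660 mg

CrCl = (140 − 64) × 68.4 / (72 × 1.86) × 0.85 = 5198.4 / 133.92 × 0.85 ≈ 33.0 mL/min
CrCl ≈ 33 mL/min → bracket 20–34 mL/min.
55% of 1200 mg = 660 mg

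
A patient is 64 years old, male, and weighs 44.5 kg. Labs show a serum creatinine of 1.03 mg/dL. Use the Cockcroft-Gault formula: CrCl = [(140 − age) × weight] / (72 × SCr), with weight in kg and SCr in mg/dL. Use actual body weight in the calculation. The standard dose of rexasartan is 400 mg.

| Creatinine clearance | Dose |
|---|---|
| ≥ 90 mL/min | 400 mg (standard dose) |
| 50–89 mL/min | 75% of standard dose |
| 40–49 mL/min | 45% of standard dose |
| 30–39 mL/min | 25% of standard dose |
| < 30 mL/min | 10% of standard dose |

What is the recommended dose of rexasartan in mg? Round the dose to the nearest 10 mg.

180 mg

CrCl = (140 − 64) × 44.5 / (72 × 1.03) = 3382.0 / 74.16 ≈ 45.6 mL/min
CrCl ≈ 46 mL/min → bracket 40–49 mL/min.
45% of 400 mg = 180 mg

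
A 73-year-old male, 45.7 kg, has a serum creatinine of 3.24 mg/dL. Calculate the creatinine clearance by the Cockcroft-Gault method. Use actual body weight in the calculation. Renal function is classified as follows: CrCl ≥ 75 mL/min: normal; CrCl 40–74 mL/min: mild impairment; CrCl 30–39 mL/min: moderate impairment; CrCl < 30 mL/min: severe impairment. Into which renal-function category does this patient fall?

CrCl = (140 − 73) × 45.7 / (72 × 3.24) = 3061.9 / 233.28 ≈ 13.1 mL/min
13 mL/min falls in the 'severe impairment' range.

severe impairment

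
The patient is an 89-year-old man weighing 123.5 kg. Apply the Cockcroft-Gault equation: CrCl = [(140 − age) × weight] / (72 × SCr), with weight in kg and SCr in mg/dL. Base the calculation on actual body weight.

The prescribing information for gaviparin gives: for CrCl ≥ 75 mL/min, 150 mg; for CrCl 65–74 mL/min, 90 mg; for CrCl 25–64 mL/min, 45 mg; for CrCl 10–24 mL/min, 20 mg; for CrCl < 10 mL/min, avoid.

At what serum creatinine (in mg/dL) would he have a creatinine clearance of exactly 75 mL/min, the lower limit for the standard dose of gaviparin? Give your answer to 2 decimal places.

1.17 mg/dL

Standard dose requires CrCl ≥ 75 mL/min.
Set (140 − 89) × 123.5 / (72 × SCr) = 75
SCr = (140 − 89) × 123.5 / (72 × 75) = 1.166 mg/dL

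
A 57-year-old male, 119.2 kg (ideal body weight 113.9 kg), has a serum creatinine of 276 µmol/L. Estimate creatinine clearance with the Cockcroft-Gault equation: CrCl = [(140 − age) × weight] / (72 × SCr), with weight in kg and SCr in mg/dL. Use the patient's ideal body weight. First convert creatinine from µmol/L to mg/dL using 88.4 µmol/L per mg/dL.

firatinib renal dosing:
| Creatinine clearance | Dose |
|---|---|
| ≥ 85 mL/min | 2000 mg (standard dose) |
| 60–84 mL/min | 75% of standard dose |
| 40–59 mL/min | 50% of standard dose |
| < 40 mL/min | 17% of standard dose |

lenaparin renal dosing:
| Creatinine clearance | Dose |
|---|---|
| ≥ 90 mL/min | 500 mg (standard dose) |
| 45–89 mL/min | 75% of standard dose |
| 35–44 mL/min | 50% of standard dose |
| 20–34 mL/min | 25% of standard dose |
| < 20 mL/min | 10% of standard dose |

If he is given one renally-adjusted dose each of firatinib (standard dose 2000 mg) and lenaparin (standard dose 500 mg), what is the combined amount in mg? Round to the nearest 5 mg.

1250 mg

SCr = 276 / 88.4 = 3.122 mg/dL
CrCl = (140 − 57) × 113.9 / (72 × 3.122) = 9453.7 / 224.78 ≈ 42.1 mL/min
CrCl ≈ 42 mL/min.
firatinib: 40–59 mL/min → 50% of 2000 mg = 1000 mg.
lenaparin: 35–44 mL/min → 50% of 500 mg = 250 mg.
Total = 1000 + 250 = 1250 mg.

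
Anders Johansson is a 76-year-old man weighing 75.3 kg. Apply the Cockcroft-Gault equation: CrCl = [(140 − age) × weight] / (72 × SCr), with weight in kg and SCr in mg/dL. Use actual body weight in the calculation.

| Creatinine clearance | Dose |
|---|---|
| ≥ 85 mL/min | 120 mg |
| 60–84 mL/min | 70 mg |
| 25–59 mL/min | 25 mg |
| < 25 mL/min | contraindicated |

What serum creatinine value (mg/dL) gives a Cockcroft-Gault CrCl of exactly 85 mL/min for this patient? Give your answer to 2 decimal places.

Standard dose requires CrCl ≥ 85 mL/min.
Set (140 − 76) × 75.3 / (72 × SCr) = 85
SCr = (140 − 76) × 75.3 / (72 × 85) = 0.787 mg/dL

0.79 mg/dL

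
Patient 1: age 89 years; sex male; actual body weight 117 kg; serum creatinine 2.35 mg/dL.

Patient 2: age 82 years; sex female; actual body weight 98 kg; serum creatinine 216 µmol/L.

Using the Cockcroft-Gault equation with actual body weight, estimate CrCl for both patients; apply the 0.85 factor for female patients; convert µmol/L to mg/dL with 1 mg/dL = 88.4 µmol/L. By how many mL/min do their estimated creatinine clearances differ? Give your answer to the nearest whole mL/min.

Patient 1: CrCl = (140 − 89) × 117 / (72 × 2.35) = 5967.0 / 169.20 ≈ 35.3 mL/min
Patient 2: SCr = 216 / 88.4 = 2.443 mg/dL
Patient 2: CrCl = (140 − 82) × 98 / (72 × 2.443) × 0.85 = 5684.0 / 175.90 × 0.85 ≈ 27.5 mL/min
|35.3 − 27.5| = 7.8 mL/min

8 mL/min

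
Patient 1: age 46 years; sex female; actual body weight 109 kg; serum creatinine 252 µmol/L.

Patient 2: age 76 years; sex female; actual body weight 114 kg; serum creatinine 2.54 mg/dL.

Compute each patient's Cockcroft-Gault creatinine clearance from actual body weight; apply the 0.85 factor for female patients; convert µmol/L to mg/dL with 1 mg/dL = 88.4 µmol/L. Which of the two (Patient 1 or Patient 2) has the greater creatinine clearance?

Patient 1

Patient 1: SCr = 252 / 88.4 = 2.851 mg/dL
Patient 1: CrCl = (140 − 46) × 109 / (72 × 2.851) × 0.85 = 10246.0 / 205.27 × 0.85 ≈ 42.4 mL/min
Patient 2: CrCl = (140 − 76) × 114 / (72 × 2.54) × 0.85 = 7296.0 / 182.88 × 0.85 ≈ 33.9 mL/min
42.4 vs 33.9 mL/min → Patient 1 is higher.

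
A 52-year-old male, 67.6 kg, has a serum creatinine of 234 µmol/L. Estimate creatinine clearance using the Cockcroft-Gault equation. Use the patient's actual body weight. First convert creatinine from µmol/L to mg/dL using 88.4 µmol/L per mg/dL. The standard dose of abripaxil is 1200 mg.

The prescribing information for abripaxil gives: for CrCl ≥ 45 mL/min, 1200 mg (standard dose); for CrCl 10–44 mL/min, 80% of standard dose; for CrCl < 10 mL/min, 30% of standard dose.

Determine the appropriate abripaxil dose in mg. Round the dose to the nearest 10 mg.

SCr = 234 / 88.4 = 2.647 mg/dL
CrCl = (140 − 52) × 67.6 / (72 × 2.647) = 5948.8 / 190.58 ≈ 31.2 mL/min
CrCl ≈ 31 mL/min → bracket 10–44 mL/min.
80% of 1200 mg = 960 mg

960 mg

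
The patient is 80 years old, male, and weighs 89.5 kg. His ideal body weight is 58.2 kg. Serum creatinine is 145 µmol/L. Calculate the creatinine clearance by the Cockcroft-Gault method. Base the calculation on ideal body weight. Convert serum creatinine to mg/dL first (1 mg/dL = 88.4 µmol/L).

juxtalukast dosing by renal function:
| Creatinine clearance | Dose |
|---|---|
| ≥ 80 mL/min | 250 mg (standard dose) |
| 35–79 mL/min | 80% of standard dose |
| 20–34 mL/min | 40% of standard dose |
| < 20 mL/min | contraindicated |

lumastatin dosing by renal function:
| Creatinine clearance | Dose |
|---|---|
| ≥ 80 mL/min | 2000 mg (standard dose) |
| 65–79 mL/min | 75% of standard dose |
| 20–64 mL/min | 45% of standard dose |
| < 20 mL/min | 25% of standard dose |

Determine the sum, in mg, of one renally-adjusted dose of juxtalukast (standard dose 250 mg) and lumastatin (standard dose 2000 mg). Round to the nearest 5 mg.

1000 mg

SCr = 145 / 88.4 = 1.64 mg/dL
CrCl = (140 − 80) × 58.2 / (72 × 1.64) = 3492.0 / 118.08 ≈ 29.6 mL/min
CrCl ≈ 30 mL/min.
juxtalukast: 20–34 mL/min → 40% of 250 mg = 100 mg.
lumastatin: 20–64 mL/min → 45% of 2000 mg = 900 mg.
Total = 100 + 900 = 1000 mg.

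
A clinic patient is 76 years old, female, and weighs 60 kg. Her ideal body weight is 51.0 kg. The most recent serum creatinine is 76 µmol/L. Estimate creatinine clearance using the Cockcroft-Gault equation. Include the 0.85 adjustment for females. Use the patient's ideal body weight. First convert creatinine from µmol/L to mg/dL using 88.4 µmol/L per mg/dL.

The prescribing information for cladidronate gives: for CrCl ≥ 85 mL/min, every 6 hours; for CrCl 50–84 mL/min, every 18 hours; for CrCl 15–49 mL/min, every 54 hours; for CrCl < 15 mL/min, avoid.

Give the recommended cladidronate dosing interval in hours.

every 54 hours

SCr = 76 / 88.4 = 0.86 mg/dL
CrCl = (140 − 76) × 51 / (72 × 0.86) × 0.85 = 3264.0 / 61.92 × 0.85 ≈ 44.8 mL/min
CrCl ≈ 45 mL/min → bracket 15–49 mL/min → every 54 hours.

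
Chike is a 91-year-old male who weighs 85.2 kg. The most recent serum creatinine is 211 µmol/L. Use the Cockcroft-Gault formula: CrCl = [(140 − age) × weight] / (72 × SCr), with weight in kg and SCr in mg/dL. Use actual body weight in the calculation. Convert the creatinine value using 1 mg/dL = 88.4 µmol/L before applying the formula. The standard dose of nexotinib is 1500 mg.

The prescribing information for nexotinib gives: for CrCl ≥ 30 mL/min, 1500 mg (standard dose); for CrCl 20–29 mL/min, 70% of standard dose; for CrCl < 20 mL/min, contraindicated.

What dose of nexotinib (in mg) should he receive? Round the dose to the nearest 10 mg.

1050 mg

SCr = 211 / 88.4 = 2.387 mg/dL
CrCl = (140 − 91) × 85.2 / (72 × 2.387) = 4174.8 / 171.86 ≈ 24.3 mL/min
CrCl ≈ 24 mL/min → bracket 20–29 mL/min.
70% of 1500 mg = 1050 mg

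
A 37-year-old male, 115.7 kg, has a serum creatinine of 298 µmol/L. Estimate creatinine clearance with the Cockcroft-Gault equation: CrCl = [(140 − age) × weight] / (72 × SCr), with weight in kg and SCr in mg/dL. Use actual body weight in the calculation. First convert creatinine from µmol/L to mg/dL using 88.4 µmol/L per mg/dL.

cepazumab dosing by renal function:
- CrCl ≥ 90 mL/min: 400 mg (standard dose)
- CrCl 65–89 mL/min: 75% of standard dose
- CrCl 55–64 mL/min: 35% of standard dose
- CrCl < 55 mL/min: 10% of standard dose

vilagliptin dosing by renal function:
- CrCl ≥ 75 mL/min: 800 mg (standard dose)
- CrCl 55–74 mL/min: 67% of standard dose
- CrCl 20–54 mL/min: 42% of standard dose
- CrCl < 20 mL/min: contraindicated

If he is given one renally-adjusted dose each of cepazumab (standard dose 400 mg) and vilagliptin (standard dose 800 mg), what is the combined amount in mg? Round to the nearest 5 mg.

375 mg

SCr = 298 / 88.4 = 3.371 mg/dL
CrCl = (140 − 37) × 115.7 / (72 × 3.371) = 11917.1 / 242.71 ≈ 49.1 mL/min
CrCl ≈ 49 mL/min.
cepazumab: < 55 mL/min → 10% of 400 mg = 40 mg.
vilagliptin: 20–54 mL/min → 42% of 800 mg = 336 mg.
Total = 40 + 336 = 376 mg.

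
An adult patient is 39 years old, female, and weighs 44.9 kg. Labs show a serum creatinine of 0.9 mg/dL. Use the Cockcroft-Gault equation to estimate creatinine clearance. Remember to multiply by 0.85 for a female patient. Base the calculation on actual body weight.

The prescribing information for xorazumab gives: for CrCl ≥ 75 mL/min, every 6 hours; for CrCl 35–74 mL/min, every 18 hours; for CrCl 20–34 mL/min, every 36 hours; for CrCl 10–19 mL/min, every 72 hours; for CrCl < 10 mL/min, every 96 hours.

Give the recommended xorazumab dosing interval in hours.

CrCl = (140 − 39) × 44.9 / (72 × 0.9) × 0.85 = 4534.9 / 64.80 × 0.85 ≈ 59.5 mL/min
CrCl ≈ 59 mL/min → bracket 35–74 mL/min → every 18 hours.

every 18 hours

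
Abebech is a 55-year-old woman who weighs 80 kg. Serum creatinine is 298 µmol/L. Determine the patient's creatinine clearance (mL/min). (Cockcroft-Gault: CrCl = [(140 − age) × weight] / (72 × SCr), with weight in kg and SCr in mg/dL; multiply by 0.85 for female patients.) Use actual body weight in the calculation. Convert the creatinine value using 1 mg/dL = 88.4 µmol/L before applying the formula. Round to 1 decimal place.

SCr = 298 / 88.4 = 3.371 mg/dL
CrCl = (140 − 55) × 80 / (72 × 3.371) × 0.85 = 6800.0 / 242.71 × 0.85 ≈ 23.8 mL/min

23.8 mL/min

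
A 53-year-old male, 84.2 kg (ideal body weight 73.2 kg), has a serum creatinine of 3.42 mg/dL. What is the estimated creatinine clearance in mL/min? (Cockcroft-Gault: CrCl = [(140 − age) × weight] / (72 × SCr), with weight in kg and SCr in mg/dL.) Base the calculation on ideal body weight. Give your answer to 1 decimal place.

25.9 mL/min

CrCl = (140 − 53) × 73.2 / (72 × 3.42) = 6368.4 / 246.24 ≈ 25.9 mL/min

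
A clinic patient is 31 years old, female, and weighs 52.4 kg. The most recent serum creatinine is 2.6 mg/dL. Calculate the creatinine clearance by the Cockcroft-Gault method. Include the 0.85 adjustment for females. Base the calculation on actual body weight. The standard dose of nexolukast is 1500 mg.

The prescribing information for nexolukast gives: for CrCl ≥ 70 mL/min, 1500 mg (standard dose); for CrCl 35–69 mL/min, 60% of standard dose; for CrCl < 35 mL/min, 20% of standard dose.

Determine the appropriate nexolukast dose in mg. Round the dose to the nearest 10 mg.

CrCl = (140 − 31) × 52.4 / (72 × 2.6) × 0.85 = 5711.6 / 187.20 × 0.85 ≈ 25.9 mL/min
CrCl ≈ 26 mL/min → bracket < 35 mL/min.
20% of 1500 mg = 300 mg

300 mg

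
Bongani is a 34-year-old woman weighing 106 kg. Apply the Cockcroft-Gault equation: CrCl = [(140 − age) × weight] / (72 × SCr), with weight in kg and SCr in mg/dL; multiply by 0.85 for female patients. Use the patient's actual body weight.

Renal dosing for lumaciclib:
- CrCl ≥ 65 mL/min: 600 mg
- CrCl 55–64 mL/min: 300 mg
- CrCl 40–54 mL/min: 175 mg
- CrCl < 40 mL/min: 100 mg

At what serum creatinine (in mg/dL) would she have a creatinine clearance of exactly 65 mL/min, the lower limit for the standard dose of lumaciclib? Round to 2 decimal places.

Standard dose requires CrCl ≥ 65 mL/min.
Set (140 − 34) × 106 × 0.85 / (72 × SCr) = 65
SCr = (140 − 34) × 106 × 0.85 / (72 × 65) = 2.041 mg/dL

2.04 mg/dL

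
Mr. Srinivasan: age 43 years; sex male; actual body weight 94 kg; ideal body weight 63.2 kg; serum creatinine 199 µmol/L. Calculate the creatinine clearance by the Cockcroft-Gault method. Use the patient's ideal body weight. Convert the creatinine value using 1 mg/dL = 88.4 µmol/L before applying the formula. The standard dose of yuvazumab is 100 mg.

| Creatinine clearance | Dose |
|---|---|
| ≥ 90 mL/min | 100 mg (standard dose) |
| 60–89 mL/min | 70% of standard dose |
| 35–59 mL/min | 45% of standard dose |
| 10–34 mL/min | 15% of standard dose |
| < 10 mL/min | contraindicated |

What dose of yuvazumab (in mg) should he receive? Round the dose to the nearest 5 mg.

SCr = 199 / 88.4 = 2.251 mg/dL
CrCl = (140 − 43) × 63.2 / (72 × 2.251) = 6130.4 / 162.07 ≈ 37.8 mL/min
CrCl ≈ 38 mL/min → bracket 35–59 mL/min.
45% of 100 mg = 45 mg

45 mg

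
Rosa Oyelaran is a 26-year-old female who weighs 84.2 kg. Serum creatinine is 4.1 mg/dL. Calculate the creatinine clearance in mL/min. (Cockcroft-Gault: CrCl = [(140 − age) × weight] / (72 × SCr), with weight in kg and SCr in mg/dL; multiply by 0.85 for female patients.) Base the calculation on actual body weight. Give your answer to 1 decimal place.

27.6 mL/min

CrCl = (140 − 26) × 84.2 / (72 × 4.1) × 0.85 = 9598.8 / 295.20 × 0.85 ≈ 27.6 mL/min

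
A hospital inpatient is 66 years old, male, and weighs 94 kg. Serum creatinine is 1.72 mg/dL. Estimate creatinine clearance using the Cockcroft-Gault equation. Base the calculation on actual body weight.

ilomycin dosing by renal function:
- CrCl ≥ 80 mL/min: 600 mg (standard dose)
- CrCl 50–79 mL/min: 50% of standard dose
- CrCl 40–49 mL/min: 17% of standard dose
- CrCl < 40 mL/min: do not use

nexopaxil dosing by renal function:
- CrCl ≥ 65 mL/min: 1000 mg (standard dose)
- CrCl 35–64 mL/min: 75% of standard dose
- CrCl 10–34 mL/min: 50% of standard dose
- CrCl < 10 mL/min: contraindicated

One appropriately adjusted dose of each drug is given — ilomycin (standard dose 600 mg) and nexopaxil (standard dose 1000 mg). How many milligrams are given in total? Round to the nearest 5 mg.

1050 mg

CrCl = (140 − 66) × 94 / (72 × 1.72) = 6956.0 / 123.84 ≈ 56.2 mL/min
CrCl ≈ 56 mL/min.
ilomycin: 50–79 mL/min → 50% of 600 mg = 300 mg.
nexopaxil: 35–64 mL/min → 75% of 1000 mg = 750 mg.
Total = 300 + 750 = 1050 mg.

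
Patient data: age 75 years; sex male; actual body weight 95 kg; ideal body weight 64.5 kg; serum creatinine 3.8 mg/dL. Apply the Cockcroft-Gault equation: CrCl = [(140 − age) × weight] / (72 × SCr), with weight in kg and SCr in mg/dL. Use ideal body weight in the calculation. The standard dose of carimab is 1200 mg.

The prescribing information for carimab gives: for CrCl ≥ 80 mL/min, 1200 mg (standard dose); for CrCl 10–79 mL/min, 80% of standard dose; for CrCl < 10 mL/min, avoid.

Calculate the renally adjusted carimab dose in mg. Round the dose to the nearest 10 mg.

CrCl = (140 − 75) × 64.5 / (72 × 3.8) = 4192.5 / 273.60 ≈ 15.3 mL/min
CrCl ≈ 15 mL/min → bracket 10–79 mL/min.
80% of 1200 mg = 960 mg

960 mg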